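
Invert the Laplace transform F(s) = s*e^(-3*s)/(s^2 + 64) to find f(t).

f(t) = Heaviside(t - 3)*(cos(8*t - 24))

The factor e^(-3s) signals a time shift by c = 3 (second shifting theorem).
L{cos(8t)} = s/(s^2 + 64), so L^-1{s/(s^2 + 64)} = cos(8*t).
Hence the inverse is u(t - 3) times that function evaluated at t - 3.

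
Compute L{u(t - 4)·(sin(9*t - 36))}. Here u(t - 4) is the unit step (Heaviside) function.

By the second shifting theorem, L{u(t - c)·g(t - c)} = e^(-cs)·G(s) with c = 4 and G(s) = L{g(t)}.
L{sin(9t)} = 9/(s^2 + 81).

9*exp(-4*s)/(s^2 + 81)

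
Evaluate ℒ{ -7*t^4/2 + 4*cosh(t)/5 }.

4*s/(5*(s^2 - 1)) - 84/s^5

By linearity of the Laplace transform, transform each term separately.
(4/5)·[L{cosh(t)} = s/(s^2 - 1)]; (-7/2)·[L{t^4} = 4!/s^5 = 24/s^5].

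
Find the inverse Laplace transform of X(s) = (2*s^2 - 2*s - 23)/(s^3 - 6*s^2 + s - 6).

Factor the denominator: s^3 - 6*s^2 + s - 6 = (s - 6)*(s^2 + 1).
Partial fraction decomposition gives [1/(s - 6)] + [s/(s^2 + 1)] + [4/(s^2 + 1)].
Invert each term: 1/(s - 6) ↔ e^(6t); 1·s/(s^2 + 1) ↔ cos(t); 4·1/(s^2 + 1) ↔ 4sin(t).

exp(6*t) + 4*sin(t) + cos(t)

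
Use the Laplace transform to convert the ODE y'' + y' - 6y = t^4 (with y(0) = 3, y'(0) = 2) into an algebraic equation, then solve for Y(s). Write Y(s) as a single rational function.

Y(s) = (3*s^6 + 5*s^5 + 24)/(s^7 + s^6 - 6*s^5)

Laplace-transform each side.
Using L{y''} = s^2 Y - s·y(0) - y'(0) and L{y'} = sY - y(0), with y(0) = 3, y'(0) = 2, the left side becomes (s^2 + s - 6)Y - (3*s + 5).
The right side is L{t^4} = 24/s^5.
So (s^2 + s - 6)Y = 24/s^5 + (3*s + 5).
Isolate Y and clear denominators.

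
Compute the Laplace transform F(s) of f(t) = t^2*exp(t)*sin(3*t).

F(s) = 18*(s^2 - 2*s - 2)/(s^2 - 2*s + 10)^3

L{sin(3t)} = 3/(s^2 + 9).
Multiplying by e^(t) shifts s → s - 1, so L{exp(t)*sin(3*t)} = 3/((s - 1)^2 + 9).
Then apply L{t^2·g(t)} = (-1)^2 d^2/ds^2[G(s)] with G(s) = 3/((s - 1)^2 + 9):
differentiating 2 times and applying the sign gives 18*(s^2 - 2*s - 2)/(s^2 - 2*s + 10)^3.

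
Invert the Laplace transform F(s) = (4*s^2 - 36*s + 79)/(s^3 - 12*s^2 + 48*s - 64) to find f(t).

Factor the denominator: s^3 - 12*s^2 + 48*s - 64 = (s - 4)^3.
Partial fraction decomposition gives [4/(s - 4)] + [-4/(s - 4)^2] + [-1/(s - 4)^3].
Invert each term: 4/(s - 4) ↔ 4e^(4t); -4/(s - 4)^2 ↔ -4t·e^(4t); -1/(s - 4)^3 ↔ (-1/2)t^2·e^(4t).

f(t) = -t^2*exp(4*t)/2 - 4*t*exp(4*t) + 4*exp(4*t)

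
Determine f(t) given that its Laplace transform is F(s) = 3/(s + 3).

Since L{e^(-3t)} = 1/(s + 3), the inverse is exp(-3*t), scaled by 3.

f(t) = 3*exp(-3*t)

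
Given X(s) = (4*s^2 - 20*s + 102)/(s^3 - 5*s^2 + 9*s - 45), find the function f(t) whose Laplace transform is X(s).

Factor the denominator: s^3 - 5*s^2 + 9*s - 45 = (s - 5)*(s^2 + 9).
Partial fraction decomposition gives [3/(s - 5)] + [s/(s^2 + 9)] + [-15/(s^2 + 9)].
Invert each term: 3/(s - 5) ↔ 3e^(5t); 1·s/(s^2 + 9) ↔ cos(3t); -5·3/(s^2 + 9) ↔ -5sin(3t).

f(t) = 3*exp(5*t) - 5*sin(3*t) + cos(3*t)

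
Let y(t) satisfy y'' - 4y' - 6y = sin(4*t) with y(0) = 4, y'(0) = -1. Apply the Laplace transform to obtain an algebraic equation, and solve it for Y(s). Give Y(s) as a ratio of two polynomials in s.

Y(s) = (4*s^3 - 17*s^2 + 64*s - 268)/(s^4 - 4*s^3 + 10*s^2 - 64*s - 96)

Laplace-transform each side.
With L{y''} = s^2 Y - s·y(0) - y'(0) and L{y'} = sY - y(0), with y(0) = 4, y'(0) = -1: the LHS transforms to (s^2 - 4*s - 6)Y - (4*s - 17).
The right side is L{sin(4*t)} = 4/(s^2 + 16).
So (s^2 - 4*s - 6)Y = 4/(s^2 + 16) + (4*s - 17).
Divide through and combine into a single rational function.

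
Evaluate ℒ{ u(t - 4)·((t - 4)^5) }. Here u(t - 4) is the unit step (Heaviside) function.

By the second shifting theorem, L{u(t - c)·g(t - c)} = e^(-cs)·G(s) with c = 4 and G(s) = L{g(t)}.
L{t^5} = 5!/s^6 = 120/s^6.

120*exp(-4*s)/s^6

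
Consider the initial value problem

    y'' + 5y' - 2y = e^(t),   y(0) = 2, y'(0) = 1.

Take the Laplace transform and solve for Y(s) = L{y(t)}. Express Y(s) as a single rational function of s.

Laplace-transform each side.
The derivative rules (L{y''} = s^2 Y - s·y(0) - y'(0) and L{y'} = sY - y(0), with y(0) = 2, y'(0) = 1) turn the left side into (s^2 + 5*s - 2)Y - (2*s + 11).
The right side is L{e^(t)} = 1/(s - 1).
So (s^2 + 5*s - 2)Y = 1/(s - 1) + (2*s + 11).
Solve for Y(s) and write it as one ratio of polynomials.

Y(s) = (2*s^2 + 9*s - 10)/(s^3 + 4*s^2 - 7*s + 2)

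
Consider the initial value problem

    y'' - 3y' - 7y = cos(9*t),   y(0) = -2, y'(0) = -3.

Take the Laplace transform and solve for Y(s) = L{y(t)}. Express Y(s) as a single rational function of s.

Y(s) = (-2*s^3 + 3*s^2 - 161*s + 243)/(s^4 - 3*s^3 + 74*s^2 - 243*s - 567)

Apply the Laplace transform to the equation.
The derivative rules (L{y''} = s^2 Y - s·y(0) - y'(0) and L{y'} = sY - y(0), with y(0) = -2, y'(0) = -3) turn the left side into (s^2 - 3*s - 7)Y - (-2*s + 3).
The right side is L{cos(9*t)} = s/(s^2 + 81).
So (s^2 - 3*s - 7)Y = s/(s^2 + 81) + (-2*s + 3).
Divide through and combine into a single rational function.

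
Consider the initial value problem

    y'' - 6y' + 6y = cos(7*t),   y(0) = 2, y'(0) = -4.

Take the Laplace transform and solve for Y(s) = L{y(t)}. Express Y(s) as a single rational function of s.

Apply the Laplace transform to the equation.
Using L{y''} = s^2 Y - s·y(0) - y'(0) and L{y'} = sY - y(0), with y(0) = 2, y'(0) = -4, the left side becomes (s^2 - 6*s + 6)Y - (2*s - 16).
The right side is L{cos(7*t)} = s/(s^2 + 49).
So (s^2 - 6*s + 6)Y = s/(s^2 + 49) + (2*s - 16).
Divide through and combine into a single rational function.

Y(s) = (2*s^3 - 16*s^2 + 99*s - 784)/(s^4 - 6*s^3 + 55*s^2 - 294*s + 294)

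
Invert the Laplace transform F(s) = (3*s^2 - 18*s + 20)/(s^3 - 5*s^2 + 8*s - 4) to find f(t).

f(t) = -4*t*exp(2*t) - 2*exp(2*t) + 5*exp(t)

Factor the denominator: s^3 - 5*s^2 + 8*s - 4 = (s - 2)^2*(s - 1).
Partial fraction decomposition gives [-2/(s - 2)] + [-4/(s - 2)^2] + [5/(s - 1)].
Invert each term: -2/(s - 2) ↔ -2e^(2t); -4/(s - 2)^2 ↔ -4t·e^(2t); 5/(s - 1) ↔ 5e^(t).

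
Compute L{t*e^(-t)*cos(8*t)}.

L{cos(8t)} = s/(s^2 + 64).
Multiplying by e^(-t) shifts s → s + 1, so L{e^(-t)*cos(8*t)} = (s + 1)/((s + 1)^2 + 64).
Then apply L{t·g(t)} = -d/ds[G(s)] with G(s) = (s + 1)/((s + 1)^2 + 64):
differentiating 1 time and applying the sign gives (s - 7)*(s + 9)/(s^2 + 2*s + 65)^2.

(s - 7)*(s + 9)/(s^2 + 2*s + 65)^2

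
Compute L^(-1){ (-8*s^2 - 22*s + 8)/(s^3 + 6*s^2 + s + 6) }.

Factor the denominator: s^3 + 6*s^2 + s + 6 = (s + 6)*(s^2 + 1).
Partial fraction decomposition gives [-4/(s + 6)] + [-4*s/(s^2 + 1)] + [2/(s^2 + 1)].
Invert each term: -4/(s + 6) ↔ -4e^(-6t); -4·s/(s^2 + 1) ↔ -4cos(t); 2·1/(s^2 + 1) ↔ 2sin(t).

2*sin(t) - 4*cos(t) - 4*exp(-6*t)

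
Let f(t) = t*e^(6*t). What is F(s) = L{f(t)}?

L{e^(6t)} = 1/(s - 6).
Then apply L{t·g(t)} = -d/ds[G(s)] with G(s) = 1/(s - 6):
differentiating 1 time and applying the sign gives (s - 6)^(-2).

F(s) = (s - 6)^(-2)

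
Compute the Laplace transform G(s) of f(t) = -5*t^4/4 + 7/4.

The transform is linear, so treat each term independently.
L{7/4} = (7/4)/s; (-5/4)·[L{t^4} = 4!/s^5 = 24/s^5].

G(s) = 7/(4*s) - 30/s^5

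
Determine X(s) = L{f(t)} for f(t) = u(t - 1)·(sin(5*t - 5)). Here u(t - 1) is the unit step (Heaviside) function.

By the second shifting theorem, L{u(t - c)·g(t - c)} = e^(-cs)·G(s) with c = 1 and G(s) = L{g(t)}.
L{sin(5t)} = 5/(s^2 + 25).

X(s) = 5*exp(-s)/(s^2 + 25)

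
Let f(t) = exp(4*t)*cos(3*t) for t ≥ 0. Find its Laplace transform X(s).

X(s) = (s - 4)/((s - 4)^2 + 9)

L{cos(3t)} = s/(s^2 + 9).
By the first shifting theorem, multiplying by e^(4t) replaces s with s - 4.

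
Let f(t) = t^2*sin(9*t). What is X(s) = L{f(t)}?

X(s) = 54*(s^2 - 27)/(s^2 + 81)^3

L{sin(9t)} = 9/(s^2 + 81).
Then apply L{t^2·g(t)} = (-1)^2 d^2/ds^2[G(s)] with G(s) = 9/(s^2 + 81):
differentiating 2 times and applying the sign gives 54*(s^2 - 27)/(s^2 + 81)^3.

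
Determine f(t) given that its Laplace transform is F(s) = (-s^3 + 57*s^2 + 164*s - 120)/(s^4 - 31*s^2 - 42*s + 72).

f(t) = 6*exp(6*t) - exp(t) - 2*exp(-3*t) - 4*exp(-4*t)

Factor the denominator: s^4 - 31*s^2 - 42*s + 72 = (s - 6)*(s - 1)*(s + 3)*(s + 4).
Partial fraction decomposition gives [-1/(s - 1)] + [-2/(s + 3)] + [6/(s - 6)] + [-4/(s + 4)].
Invert each term: -1/(s - 1) ↔ -e^(t); -2/(s + 3) ↔ -2e^(-3t); 6/(s - 6) ↔ 6e^(6t); -4/(s + 4) ↔ -4e^(-4t).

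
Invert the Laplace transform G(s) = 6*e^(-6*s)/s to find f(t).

f(t) = Heaviside(t - 6)*(6)

The factor e^(-6s) signals a time shift by c = 6 (second shifting theorem).
L{6} = 6/s, so L^-1{6/s} = 6.
Hence the inverse is u(t - 6) times that function evaluated at t - 6.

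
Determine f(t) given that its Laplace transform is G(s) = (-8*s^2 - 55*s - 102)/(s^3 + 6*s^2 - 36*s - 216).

f(t) = 5*t*exp(-6*t) - 5*exp(6*t) - 3*exp(-6*t)

Factor the denominator: s^3 + 6*s^2 - 36*s - 216 = (s - 6)*(s + 6)^2.
Partial fraction decomposition gives [-3/(s + 6)] + [5/(s + 6)^2] + [-5/(s - 6)].
Invert each term: -3/(s + 6) ↔ -3e^(-6t); 5/(s + 6)^2 ↔ 5t·e^(-6t); -5/(s - 6) ↔ -5e^(6t).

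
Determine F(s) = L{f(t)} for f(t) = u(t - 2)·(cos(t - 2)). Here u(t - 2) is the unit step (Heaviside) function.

By the second shifting theorem, L{u(t - c)·g(t - c)} = e^(-cs)·G(s) with c = 2 and G(s) = L{g(t)}.
L{cos(t)} = s/(s^2 + 1).

F(s) = s*exp(-2*s)/(s^2 + 1)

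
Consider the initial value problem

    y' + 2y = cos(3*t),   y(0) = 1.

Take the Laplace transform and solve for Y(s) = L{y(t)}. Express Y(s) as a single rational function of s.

Y(s) = (s^2 + s + 9)/(s^3 + 2*s^2 + 9*s + 18)

Transform both sides with L{·}.
Using L{y'} = sY - y(0) = sY - 1, the left side becomes (s + 2)Y - (1).
The right side is L{cos(3*t)} = s/(s^2 + 9).
So (s + 2)Y = s/(s^2 + 9) + (1).
Solve for Y(s) and write it as one ratio of polynomials.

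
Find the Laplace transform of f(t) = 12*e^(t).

L{12} = 12/s.
By the first shifting theorem, multiplying by e^(t) replaces s with s - 1.

12/(s - 1)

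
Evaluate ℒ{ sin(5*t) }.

5/(s^2 + 25)

L{sin(5t)} = 5/(s^2 + 25).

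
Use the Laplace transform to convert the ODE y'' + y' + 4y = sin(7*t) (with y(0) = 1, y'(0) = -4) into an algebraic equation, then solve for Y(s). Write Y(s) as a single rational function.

Apply the Laplace transform to the equation.
With L{y''} = s^2 Y - s·y(0) - y'(0) and L{y'} = sY - y(0), with y(0) = 1, y'(0) = -4: the LHS transforms to (s^2 + s + 4)Y - (s - 3).
The right side is L{sin(7*t)} = 7/(s^2 + 49).
So (s^2 + s + 4)Y = 7/(s^2 + 49) + (s - 3).
Isolate Y and clear denominators.

Y(s) = (s^3 - 3*s^2 + 49*s - 140)/(s^4 + s^3 + 53*s^2 + 49*s + 196)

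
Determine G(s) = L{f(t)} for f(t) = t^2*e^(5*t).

G(s) = 2/(s - 5)^3

L{e^(5t)} = 1/(s - 5).
Then apply L{t^2·g(t)} = (-1)^2 d^2/ds^2[H(s)] with H(s) = 1/(s - 5):
differentiating 2 times and applying the sign gives 2/(s - 5)^3.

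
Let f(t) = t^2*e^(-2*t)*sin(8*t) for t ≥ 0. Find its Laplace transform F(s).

F(s) = 16*(3*s^2 + 12*s - 52)/(s^2 + 4*s + 68)^3

L{sin(8t)} = 8/(s^2 + 64).
Multiplying by e^(-2t) shifts s → s + 2, so L{e^(-2*t)*sin(8*t)} = 8/((s + 2)^2 + 64).
Then apply L{t^2·g(t)} = (-1)^2 d^2/ds^2[G(s)] with G(s) = 8/((s + 2)^2 + 64):
differentiating 2 times and applying the sign gives 16*(3*s^2 + 12*s - 52)/(s^2 + 4*s + 68)^3.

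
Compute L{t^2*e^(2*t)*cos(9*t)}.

2*(s - 2)*(s^2 - 4*s - 239)/(s^2 - 4*s + 85)^3

L{cos(9t)} = s/(s^2 + 81).
Multiplying by e^(2t) shifts s → s - 2, so L{e^(2*t)*cos(9*t)} = (s - 2)/((s - 2)^2 + 81).
Then apply L{t^2·g(t)} = (-1)^2 d^2/ds^2[H(s)] with H(s) = (s - 2)/((s - 2)^2 + 81):
differentiating 2 times and applying the sign gives 2*(s - 2)*(s^2 - 4*s - 239)/(s^2 - 4*s + 85)^3.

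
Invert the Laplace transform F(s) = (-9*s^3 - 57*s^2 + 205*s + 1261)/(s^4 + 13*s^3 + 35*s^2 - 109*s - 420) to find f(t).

f(t) = 2*exp(3*t) - 5*exp(-4*t) - 4*exp(-5*t) - 2*exp(-7*t)

Factor the denominator: s^4 + 13*s^3 + 35*s^2 - 109*s - 420 = (s - 3)*(s + 4)*(s + 5)*(s + 7).
Partial fraction decomposition gives [-2/(s + 7)] + [-5/(s + 4)] + [-4/(s + 5)] + [2/(s - 3)].
Invert each term: -2/(s + 7) ↔ -2e^(-7t); -5/(s + 4) ↔ -5e^(-4t); -4/(s + 5) ↔ -4e^(-5t); 2/(s - 3) ↔ 2e^(3t).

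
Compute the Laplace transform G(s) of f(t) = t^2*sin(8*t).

L{sin(8t)} = 8/(s^2 + 64).
Then apply L{t^2·g(t)} = (-1)^2 d^2/ds^2[H(s)] with H(s) = 8/(s^2 + 64):
differentiating 2 times and applying the sign gives 16*(3*s^2 - 64)/(s^2 + 64)^3.

G(s) = 16*(3*s^2 - 64)/(s^2 + 64)^3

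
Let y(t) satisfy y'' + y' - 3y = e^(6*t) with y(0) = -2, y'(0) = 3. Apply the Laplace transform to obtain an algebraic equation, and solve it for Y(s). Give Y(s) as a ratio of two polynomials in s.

Y(s) = (-2*s^2 + 13*s - 5)/(s^3 - 5*s^2 - 9*s + 18)

Transform both sides with L{·}.
The derivative rules (L{y''} = s^2 Y - s·y(0) - y'(0) and L{y'} = sY - y(0), with y(0) = -2, y'(0) = 3) turn the left side into (s^2 + s - 3)Y - (-2*s + 1).
The right side is L{e^(6*t)} = 1/(s - 6).
So (s^2 + s - 3)Y = 1/(s - 6) + (-2*s + 1).
Solve for Y(s) and write it as one ratio of polynomials.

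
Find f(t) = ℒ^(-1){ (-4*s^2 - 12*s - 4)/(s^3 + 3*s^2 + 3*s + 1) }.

f(t) = 2*t^2*exp(-t) - 4*t*exp(-t) - 4*exp(-t)

Factor the denominator: s^3 + 3*s^2 + 3*s + 1 = (s + 1)^3.
Partial fraction decomposition gives [-4/(s + 1)] + [-4/(s + 1)^2] + [4/(s + 1)^3].
Invert each term: -4/(s + 1) ↔ -4e^(-t); -4/(s + 1)^2 ↔ -4t·e^(-t); 4/(s + 1)^3 ↔ (2)t^2·e^(-t).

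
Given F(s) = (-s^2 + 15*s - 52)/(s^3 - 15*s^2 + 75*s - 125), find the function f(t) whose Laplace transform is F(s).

Factor the denominator: s^3 - 15*s^2 + 75*s - 125 = (s - 5)^3.
Partial fraction decomposition gives [-1/(s - 5)] + [5/(s - 5)^2] + [-2/(s - 5)^3].
Invert each term: -1/(s - 5) ↔ -e^(5t); 5/(s - 5)^2 ↔ 5t·e^(5t); -2/(s - 5)^3 ↔ (-1)t^2·e^(5t).

f(t) = -t^2*exp(5*t) + 5*t*exp(5*t) - exp(5*t)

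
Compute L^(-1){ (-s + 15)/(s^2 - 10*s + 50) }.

2*exp(5*t)*sin(5*t) - exp(5*t)*cos(5*t)

Complete the square in the denominator: s^2 - 10*s + 50 = (s - 5)^2 + 5^2.
Split the numerator to match: -s + 15 = -1·(s - 5) + 2·5.
Invert each term: -1·(s - 5)/((s - 5)^2 + 25) ↔ -e^(5t)cos(5t); 2·5/((s - 5)^2 + 25) ↔ 2e^(5t)sin(5t).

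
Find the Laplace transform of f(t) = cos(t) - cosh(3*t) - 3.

s/(s^2 + 1) - s/(s^2 - 9) - 3/s

Apply the Laplace transform termwise.
(-1)·[L{cosh(3t)} = s/(s^2 - 9)]; L{cos(t)} = s/(s^2 + 1); L{-3} = -3/s.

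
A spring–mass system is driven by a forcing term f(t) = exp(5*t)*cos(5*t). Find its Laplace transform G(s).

L{cos(5t)} = s/(s^2 + 25).
By the first shifting theorem, multiplying by e^(5t) replaces s with s - 5.

G(s) = (s - 5)/((s - 5)^2 + 25)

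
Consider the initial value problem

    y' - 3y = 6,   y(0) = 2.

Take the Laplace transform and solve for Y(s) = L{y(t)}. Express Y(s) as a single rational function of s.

Take the Laplace transform of both sides.
The derivative rules (L{y'} = sY - y(0) = sY - 2) turn the left side into (s - 3)Y - (2).
The right side is L{6} = 6/s.
So (s - 3)Y = 6/s + (2).
Solve for Y(s) and write it as one ratio of polynomials.

Y(s) = (2*s + 6)/(s^2 - 3*s)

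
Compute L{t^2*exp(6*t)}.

L{e^(6t)} = 1/(s - 6).
Then apply L{t^2·g(t)} = (-1)^2 d^2/ds^2[H(s)] with H(s) = 1/(s - 6):
differentiating 2 times and applying the sign gives 2/(s - 6)^3.

2/(s - 6)^3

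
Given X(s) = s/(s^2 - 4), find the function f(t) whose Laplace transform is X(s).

Since L{cosh(2t)} = s/(s^2 - 4), the inverse is cosh(2*t).

f(t) = cosh(2*t)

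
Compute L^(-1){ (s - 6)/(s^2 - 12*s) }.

exp(6*t)*cosh(6*t)

Rewrite the denominator: s^2 - 12*s = (s - 6)^2 - 36.
The form in (s - 6) signals a first-shifting-theorem factor e^(6t).
Since L{cosh(6t)} = s/(s^2 - 36), the inverse is e^(6*t)*cosh(6*t).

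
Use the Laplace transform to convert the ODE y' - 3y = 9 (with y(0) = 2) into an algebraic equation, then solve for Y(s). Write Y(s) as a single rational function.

Take the Laplace transform of both sides.
The derivative rules (L{y'} = sY - y(0) = sY - 2) turn the left side into (s - 3)Y - (2).
The right side is L{9} = 9/s.
So (s - 3)Y = 9/s + (2).
Solve for Y(s) and write it as one ratio of polynomials.

Y(s) = (2*s + 9)/(s^2 - 3*s)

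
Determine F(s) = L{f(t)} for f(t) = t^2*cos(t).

F(s) = 2*s*(s^2 - 3)/(s^2 + 1)^3

L{cos(t)} = s/(s^2 + 1).
Then apply L{t^2·g(t)} = (-1)^2 d^2/ds^2[G(s)] with G(s) = s/(s^2 + 1):
differentiating 2 times and applying the sign gives 2*s*(s^2 - 3)/(s^2 + 1)^3.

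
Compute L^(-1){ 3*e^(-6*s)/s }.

Heaviside(t - 6)*(3)

The factor e^(-6s) signals a time shift by c = 6 (second shifting theorem).
L{3} = 3/s, so L^-1{3/s} = 3.
Hence the inverse is u(t - 6) times that function evaluated at t - 6.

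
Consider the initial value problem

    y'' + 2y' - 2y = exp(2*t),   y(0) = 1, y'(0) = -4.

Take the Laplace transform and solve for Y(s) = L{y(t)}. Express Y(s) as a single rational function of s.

Y(s) = (s^2 - 4*s + 5)/(s^3 - 6*s + 4)

Take the Laplace transform of both sides.
With L{y''} = s^2 Y - s·y(0) - y'(0) and L{y'} = sY - y(0), with y(0) = 1, y'(0) = -4: the LHS transforms to (s^2 + 2*s - 2)Y - (s - 2).
The right side is L{exp(2*t)} = 1/(s - 2).
So (s^2 + 2*s - 2)Y = 1/(s - 2) + (s - 2).
Divide through and combine into a single rational function.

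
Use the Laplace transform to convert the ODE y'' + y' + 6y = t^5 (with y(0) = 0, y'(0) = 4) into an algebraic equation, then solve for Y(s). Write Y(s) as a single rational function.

Apply the Laplace transform to the equation.
Using L{y''} = s^2 Y - s·y(0) - y'(0) and L{y'} = sY - y(0), with y(0) = 0, y'(0) = 4, the left side becomes (s^2 + s + 6)Y - (4).
The right side is L{t^5} = 120/s^6.
So (s^2 + s + 6)Y = 120/s^6 + (4).
Solve for Y(s) and write it as one ratio of polynomials.

Y(s) = (4*s^6 + 120)/(s^8 + s^7 + 6*s^6)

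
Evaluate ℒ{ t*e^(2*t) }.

(s - 2)^(-2)

L{e^(2t)} = 1/(s - 2).
Then apply L{t·g(t)} = -d/ds[H(s)] with H(s) = 1/(s - 2):
differentiating 1 time and applying the sign gives (s - 2)^(-2).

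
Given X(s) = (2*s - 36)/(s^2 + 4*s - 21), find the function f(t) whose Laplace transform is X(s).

f(t) = -3*exp(3*t) + 5*exp(-7*t)

Factor the denominator: s^2 + 4*s - 21 = (s - 3)*(s + 7).
Partial fraction decomposition gives [5/(s + 7)] + [-3/(s - 3)].
Invert each term: 5/(s + 7) ↔ 5e^(-7t); -3/(s - 3) ↔ -3e^(3t).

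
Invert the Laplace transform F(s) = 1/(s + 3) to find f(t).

f(t) = exp(-3*t)

Since L{e^(-3t)} = 1/(s + 3), the inverse is e^(-3*t).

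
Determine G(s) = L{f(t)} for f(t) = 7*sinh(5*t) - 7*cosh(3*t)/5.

By linearity of the Laplace transform, transform each term separately.
(7)·[L{sinh(5t)} = 5/(s^2 - 25)]; (-7/5)·[L{cosh(3t)} = s/(s^2 - 9)].

G(s) = -7*s/(5*(s^2 - 9)) + 35/(s^2 - 25)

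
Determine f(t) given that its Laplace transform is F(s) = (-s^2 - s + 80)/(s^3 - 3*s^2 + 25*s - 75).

Factor the denominator: s^3 - 3*s^2 + 25*s - 75 = (s - 3)*(s^2 + 25).
Partial fraction decomposition gives [2/(s - 3)] + [-3*s/(s^2 + 25)] + [-10/(s^2 + 25)].
Invert each term: 2/(s - 3) ↔ 2e^(3t); -3·s/(s^2 + 25) ↔ -3cos(5t); -2·5/(s^2 + 25) ↔ -2sin(5t).

f(t) = 2*exp(3*t) - 2*sin(5*t) - 3*cos(5*t)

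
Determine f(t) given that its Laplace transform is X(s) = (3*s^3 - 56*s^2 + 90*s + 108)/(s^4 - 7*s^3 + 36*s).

f(t) = -5*exp(6*t) + exp(3*t) + 3 + 4*exp(-2*t)

Factor the denominator: s^4 - 7*s^3 + 36*s = s*(s - 6)*(s - 3)*(s + 2).
Partial fraction decomposition gives [1/(s - 3)] + [4/(s + 2)] + [-5/(s - 6)] + [3/s].
Invert each term: 1/(s - 3) ↔ e^(3t); 4/(s + 2) ↔ 4e^(-2t); -5/(s - 6) ↔ -5e^(6t); 3/(s - 0) ↔ 3e^(0t).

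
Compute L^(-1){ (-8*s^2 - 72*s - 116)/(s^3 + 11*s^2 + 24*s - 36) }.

-4*t*exp(-6*t) - 4*exp(t) - 4*exp(-6*t)

Factor the denominator: s^3 + 11*s^2 + 24*s - 36 = (s - 1)*(s + 6)^2.
Partial fraction decomposition gives [-4/(s + 6)] + [-4/(s + 6)^2] + [-4/(s - 1)].
Invert each term: -4/(s + 6) ↔ -4e^(-6t); -4/(s + 6)^2 ↔ -4t·e^(-6t); -4/(s - 1) ↔ -4e^(t).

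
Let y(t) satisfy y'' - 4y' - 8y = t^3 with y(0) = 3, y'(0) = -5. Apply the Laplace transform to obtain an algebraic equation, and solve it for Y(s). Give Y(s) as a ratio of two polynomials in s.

Apply the Laplace transform to the equation.
With L{y''} = s^2 Y - s·y(0) - y'(0) and L{y'} = sY - y(0), with y(0) = 3, y'(0) = -5: the LHS transforms to (s^2 - 4*s - 8)Y - (3*s - 17).
The right side is L{t^3} = 6/s^4.
So (s^2 - 4*s - 8)Y = 6/s^4 + (3*s - 17).
Divide through and combine into a single rational function.

Y(s) = (3*s^5 - 17*s^4 + 6)/(s^6 - 4*s^5 - 8*s^4)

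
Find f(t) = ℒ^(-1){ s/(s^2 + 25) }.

Since L{cos(5t)} = s/(s^2 + 25), the inverse is cos(5*t).

f(t) = cos(5*t)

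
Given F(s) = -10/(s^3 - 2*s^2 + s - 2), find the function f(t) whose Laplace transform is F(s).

f(t) = -2*exp(2*t) + 4*sin(t) + 2*cos(t)

Factor the denominator: s^3 - 2*s^2 + s - 2 = (s - 2)*(s^2 + 1).
Partial fraction decomposition gives [-2/(s - 2)] + [2*s/(s^2 + 1)] + [4/(s^2 + 1)].
Invert each term: -2/(s - 2) ↔ -2e^(2t); 2·s/(s^2 + 1) ↔ 2cos(t); 4·1/(s^2 + 1) ↔ 4sin(t).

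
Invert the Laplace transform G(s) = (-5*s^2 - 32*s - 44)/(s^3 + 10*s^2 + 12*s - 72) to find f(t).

f(t) = 4*t*exp(-6*t) - 2*exp(2*t) - 3*exp(-6*t)

Factor the denominator: s^3 + 10*s^2 + 12*s - 72 = (s - 2)*(s + 6)^2.
Partial fraction decomposition gives [-3/(s + 6)] + [4/(s + 6)^2] + [-2/(s - 2)].
Invert each term: -3/(s + 6) ↔ -3e^(-6t); 4/(s + 6)^2 ↔ 4t·e^(-6t); -2/(s - 2) ↔ -2e^(2t).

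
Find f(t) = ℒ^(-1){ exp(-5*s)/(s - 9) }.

f(t) = Heaviside(t - 5)*(exp(9*t - 45))

The factor e^(-5s) signals a time shift by c = 5 (second shifting theorem).
L{e^(9t)} = 1/(s - 9), so L^-1{1/(s - 9)} = exp(9*t).
Hence the inverse is u(t - 5) times that function evaluated at t - 5.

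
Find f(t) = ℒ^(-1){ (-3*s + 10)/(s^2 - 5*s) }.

Factor the denominator: s^2 - 5*s = s*(s - 5).
Partial fraction decomposition gives [-2/s] + [-1/(s - 5)].
Invert each term: -2/(s - 0) ↔ -2e^(0t); -1/(s - 5) ↔ -e^(5t).

f(t) = -exp(5*t) - 2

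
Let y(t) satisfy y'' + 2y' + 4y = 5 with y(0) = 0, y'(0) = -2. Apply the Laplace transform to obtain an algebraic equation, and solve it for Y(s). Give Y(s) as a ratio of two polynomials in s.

Y(s) = (-2*s + 5)/(s^3 + 2*s^2 + 4*s)

Take the Laplace transform of both sides.
With L{y''} = s^2 Y - s·y(0) - y'(0) and L{y'} = sY - y(0), with y(0) = 0, y'(0) = -2: the LHS transforms to (s^2 + 2*s + 4)Y - (-2).
The right side is L{5} = 5/s.
So (s^2 + 2*s + 4)Y = 5/s + (-2).
Solve for Y(s) and write it as one ratio of polynomials.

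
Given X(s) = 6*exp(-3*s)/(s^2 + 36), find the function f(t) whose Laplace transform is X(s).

The factor e^(-3s) signals a time shift by c = 3 (second shifting theorem).
L{sin(6t)} = 6/(s^2 + 36), so L^-1{6/(s^2 + 36)} = sin(6*t).
Hence the inverse is u(t - 3) times that function evaluated at t - 3.

f(t) = Heaviside(t - 3)*(sin(6*t - 18))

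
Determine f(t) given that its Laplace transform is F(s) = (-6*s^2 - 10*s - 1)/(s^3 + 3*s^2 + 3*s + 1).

f(t) = 3*t^2*exp(-t)/2 + 2*t*exp(-t) - 6*exp(-t)

Factor the denominator: s^3 + 3*s^2 + 3*s + 1 = (s + 1)^3.
Partial fraction decomposition gives [-6/(s + 1)] + [2/(s + 1)^2] + [3/(s + 1)^3].
Invert each term: -6/(s + 1) ↔ -6e^(-t); 2/(s + 1)^2 ↔ 2t·e^(-t); 3/(s + 1)^3 ↔ (3/2)t^2·e^(-t).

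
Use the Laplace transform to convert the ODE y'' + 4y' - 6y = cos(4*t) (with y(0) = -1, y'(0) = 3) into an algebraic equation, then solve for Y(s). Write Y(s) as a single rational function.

Y(s) = (-s^3 - s^2 - 15*s - 16)/(s^4 + 4*s^3 + 10*s^2 + 64*s - 96)

Laplace-transform each side.
The derivative rules (L{y''} = s^2 Y - s·y(0) - y'(0) and L{y'} = sY - y(0), with y(0) = -1, y'(0) = 3) turn the left side into (s^2 + 4*s - 6)Y - (-s - 1).
The right side is L{cos(4*t)} = s/(s^2 + 16).
So (s^2 + 4*s - 6)Y = s/(s^2 + 16) + (-s - 1).
Isolate Y and clear denominators.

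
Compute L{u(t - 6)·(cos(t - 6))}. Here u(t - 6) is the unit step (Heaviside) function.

By the second shifting theorem, L{u(t - c)·g(t - c)} = e^(-cs)·G(s) with c = 6 and G(s) = L{g(t)}.
L{cos(t)} = s/(s^2 + 1).

s*exp(-6*s)/(s^2 + 1)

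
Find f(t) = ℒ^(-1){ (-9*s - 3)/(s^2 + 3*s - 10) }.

Factor the denominator: s^2 + 3*s - 10 = (s - 2)*(s + 5).
Partial fraction decomposition gives [-6/(s + 5)] + [-3/(s - 2)].
Invert each term: -6/(s + 5) ↔ -6e^(-5t); -3/(s - 2) ↔ -3e^(2t).

f(t) = -3*exp(2*t) - 6*exp(-5*t)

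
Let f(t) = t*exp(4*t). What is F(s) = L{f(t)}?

F(s) = (s - 4)^(-2)

L{t} = 1!/s^2 = 1/s^2.
By the first shifting theorem, multiplying by e^(4t) replaces s with s - 4.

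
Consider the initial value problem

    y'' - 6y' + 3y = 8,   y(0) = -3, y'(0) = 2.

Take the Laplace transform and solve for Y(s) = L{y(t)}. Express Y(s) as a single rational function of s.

Y(s) = (-3*s^2 + 20*s + 8)/(s^3 - 6*s^2 + 3*s)

Transform both sides with L{·}.
Using L{y''} = s^2 Y - s·y(0) - y'(0) and L{y'} = sY - y(0), with y(0) = -3, y'(0) = 2, the left side becomes (s^2 - 6*s + 3)Y - (-3*s + 20).
The right side is L{8} = 8/s.
So (s^2 - 6*s + 3)Y = 8/s + (-3*s + 20).
Divide through and combine into a single rational function.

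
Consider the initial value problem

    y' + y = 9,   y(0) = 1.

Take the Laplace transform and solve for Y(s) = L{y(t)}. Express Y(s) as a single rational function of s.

Y(s) = (s + 9)/(s^2 + s)

Apply the Laplace transform to the equation.
With L{y'} = sY - y(0) = sY - 1: the LHS transforms to (s + 1)Y - (1).
The right side is L{9} = 9/s.
So (s + 1)Y = 9/s + (1).
Solve for Y(s) and write it as one ratio of polynomials.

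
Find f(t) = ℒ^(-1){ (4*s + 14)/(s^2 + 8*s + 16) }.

f(t) = -2*t*exp(-4*t) + 4*exp(-4*t)

Factor the denominator: s^2 + 8*s + 16 = (s + 4)^2.
Partial fraction decomposition gives [4/(s + 4)] + [-2/(s + 4)^2].
Invert each term: 4/(s + 4) ↔ 4e^(-4t); -2/(s + 4)^2 ↔ -2t·e^(-4t).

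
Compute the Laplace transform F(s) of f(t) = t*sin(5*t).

L{sin(5t)} = 5/(s^2 + 25).
Then apply L{t·g(t)} = -d/ds[G(s)] with G(s) = 5/(s^2 + 25):
differentiating 1 time and applying the sign gives 10*s/(s^2 + 25)^2.

F(s) = 10*s/(s^2 + 25)^2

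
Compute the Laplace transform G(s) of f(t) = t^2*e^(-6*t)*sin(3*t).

G(s) = 18*(s^2 + 12*s + 33)/(s^2 + 12*s + 45)^3

L{sin(3t)} = 3/(s^2 + 9).
Multiplying by e^(-6t) shifts s → s + 6, so L{e^(-6*t)*sin(3*t)} = 3/((s + 6)^2 + 9).
Then apply L{t^2·g(t)} = (-1)^2 d^2/ds^2[H(s)] with H(s) = 3/((s + 6)^2 + 9):
differentiating 2 times and applying the sign gives 18*(s^2 + 12*s + 33)/(s^2 + 12*s + 45)^3.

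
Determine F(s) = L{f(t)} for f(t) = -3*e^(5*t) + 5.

F(s) = -3/(s - 5) + 5/s

The transform is linear, so treat each term independently.
(-3)·[L{e^(5t)} = 1/(s - 5)]; L{5} = 5/s.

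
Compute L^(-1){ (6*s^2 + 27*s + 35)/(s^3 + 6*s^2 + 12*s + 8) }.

5*t^2*exp(-2*t)/2 + 3*t*exp(-2*t) + 6*exp(-2*t)

Factor the denominator: s^3 + 6*s^2 + 12*s + 8 = (s + 2)^3.
Partial fraction decomposition gives [6/(s + 2)] + [3/(s + 2)^2] + [5/(s + 2)^3].
Invert each term: 6/(s + 2) ↔ 6e^(-2t); 3/(s + 2)^2 ↔ 3t·e^(-2t); 5/(s + 2)^3 ↔ (5/2)t^2·e^(-2t).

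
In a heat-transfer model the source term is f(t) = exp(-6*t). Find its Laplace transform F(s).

F(s) = 1/(s + 6)

L{e^(-6t)} = 1/(s + 6).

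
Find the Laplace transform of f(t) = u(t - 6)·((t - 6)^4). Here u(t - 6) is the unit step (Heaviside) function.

24*exp(-6*s)/s^5

By the second shifting theorem, L{u(t - c)·g(t - c)} = e^(-cs)·H(s) with c = 6 and H(s) = L{g(t)}.
L{t^4} = 4!/s^5 = 24/s^5.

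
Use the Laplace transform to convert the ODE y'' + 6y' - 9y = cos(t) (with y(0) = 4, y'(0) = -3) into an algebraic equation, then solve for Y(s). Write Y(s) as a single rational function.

Transform both sides with L{·}.
With L{y''} = s^2 Y - s·y(0) - y'(0) and L{y'} = sY - y(0), with y(0) = 4, y'(0) = -3: the LHS transforms to (s^2 + 6*s - 9)Y - (4*s + 21).
The right side is L{cos(t)} = s/(s^2 + 1).
So (s^2 + 6*s - 9)Y = s/(s^2 + 1) + (4*s + 21).
Divide through and combine into a single rational function.

Y(s) = (4*s^3 + 21*s^2 + 5*s + 21)/(s^4 + 6*s^3 - 8*s^2 + 6*s - 9)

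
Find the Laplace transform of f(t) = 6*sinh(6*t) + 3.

By linearity of the Laplace transform, transform each term separately.
(6)·[L{sinh(6t)} = 6/(s^2 - 36)]; L{3} = 3/s.

36/(s^2 - 36) + 3/s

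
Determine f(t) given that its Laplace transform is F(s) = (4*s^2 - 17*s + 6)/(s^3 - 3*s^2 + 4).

Factor the denominator: s^3 - 3*s^2 + 4 = (s - 2)^2*(s + 1).
Partial fraction decomposition gives [1/(s - 2)] + [-4/(s - 2)^2] + [3/(s + 1)].
Invert each term: 1/(s - 2) ↔ e^(2t); -4/(s - 2)^2 ↔ -4t·e^(2t); 3/(s + 1) ↔ 3e^(-t).

f(t) = -4*t*exp(2*t) + exp(2*t) + 3*exp(-t)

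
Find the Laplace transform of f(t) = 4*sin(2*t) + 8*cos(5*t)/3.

By linearity of the Laplace transform, transform each term separately.
(4)·[L{sin(2t)} = 2/(s^2 + 4)]; (8/3)·[L{cos(5t)} = s/(s^2 + 25)].

8*s/(3*(s^2 + 25)) + 8/(s^2 + 4)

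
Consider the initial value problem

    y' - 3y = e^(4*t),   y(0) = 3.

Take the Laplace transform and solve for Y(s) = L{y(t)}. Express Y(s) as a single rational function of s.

Y(s) = (3*s - 11)/(s^2 - 7*s + 12)

Laplace-transform each side.
With L{y'} = sY - y(0) = sY - 3: the LHS transforms to (s - 3)Y - (3).
The right side is L{e^(4*t)} = 1/(s - 4).
So (s - 3)Y = 1/(s - 4) + (3).
Isolate Y and clear denominators.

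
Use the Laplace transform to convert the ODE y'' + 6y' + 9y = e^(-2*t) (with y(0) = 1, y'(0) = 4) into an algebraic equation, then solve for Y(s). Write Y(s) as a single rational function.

Transform both sides with L{·}.
Using L{y''} = s^2 Y - s·y(0) - y'(0) and L{y'} = sY - y(0), with y(0) = 1, y'(0) = 4, the left side becomes (s^2 + 6*s + 9)Y - (s + 10).
The right side is L{e^(-2*t)} = 1/(s + 2).
So (s^2 + 6*s + 9)Y = 1/(s + 2) + (s + 10).
Solve for Y(s) and write it as one ratio of polynomials.

Y(s) = (s^2 + 12*s + 21)/(s^3 + 8*s^2 + 21*s + 18)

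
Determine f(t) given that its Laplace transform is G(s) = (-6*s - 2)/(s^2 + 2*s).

Factor the denominator: s^2 + 2*s = s*(s + 2).
Partial fraction decomposition gives [-5/(s + 2)] + [-1/s].
Invert each term: -5/(s + 2) ↔ -5e^(-2t); -1/(s - 0) ↔ -e^(0t).

f(t) = -1 - 5*exp(-2*t)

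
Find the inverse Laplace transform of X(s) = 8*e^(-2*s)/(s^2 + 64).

The factor e^(-2s) signals a time shift by c = 2 (second shifting theorem).
L{sin(8t)} = 8/(s^2 + 64), so L^-1{8/(s^2 + 64)} = sin(8*t).
Hence the inverse is u(t - 2) times that function evaluated at t - 2.

Heaviside(t - 2)*(sin(8*t - 16))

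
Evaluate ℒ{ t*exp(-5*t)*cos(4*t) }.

(s + 1)*(s + 9)/(s^2 + 10*s + 41)^2

L{cos(4t)} = s/(s^2 + 16).
Multiplying by e^(-5t) shifts s → s + 5, so L{exp(-5*t)*cos(4*t)} = (s + 5)/((s + 5)^2 + 16).
Then apply L{t·g(t)} = -d/ds[G(s)] with G(s) = (s + 5)/((s + 5)^2 + 16):
differentiating 1 time and applying the sign gives (s + 1)*(s + 9)/(s^2 + 10*s + 41)^2.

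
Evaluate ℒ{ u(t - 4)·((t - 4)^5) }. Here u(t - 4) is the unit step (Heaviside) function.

120*exp(-4*s)/s^6

By the second shifting theorem, L{u(t - c)·g(t - c)} = e^(-cs)·H(s) with c = 4 and H(s) = L{g(t)}.
L{t^5} = 5!/s^6 = 120/s^6.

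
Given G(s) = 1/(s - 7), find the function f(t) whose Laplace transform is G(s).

f(t) = exp(7*t)

Since L{e^(7t)} = 1/(s - 7), the inverse is exp(7*t).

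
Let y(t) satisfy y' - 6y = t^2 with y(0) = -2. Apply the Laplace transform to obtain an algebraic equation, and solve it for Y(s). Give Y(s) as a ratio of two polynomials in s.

Y(s) = (-2*s^3 + 2)/(s^4 - 6*s^3)

Apply the Laplace transform to the equation.
With L{y'} = sY - y(0) = sY - (-2): the LHS transforms to (s - 6)Y - (-2).
The right side is L{t^2} = 2/s^3.
So (s - 6)Y = 2/s^3 + (-2).
Solve for Y(s) and write it as one ratio of polynomials.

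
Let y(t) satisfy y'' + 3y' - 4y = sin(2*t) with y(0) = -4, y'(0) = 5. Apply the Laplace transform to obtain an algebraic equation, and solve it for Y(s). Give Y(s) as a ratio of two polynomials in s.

Laplace-transform each side.
Using L{y''} = s^2 Y - s·y(0) - y'(0) and L{y'} = sY - y(0), with y(0) = -4, y'(0) = 5, the left side becomes (s^2 + 3*s - 4)Y - (-4*s - 7).
The right side is L{sin(2*t)} = 2/(s^2 + 4).
So (s^2 + 3*s - 4)Y = 2/(s^2 + 4) + (-4*s - 7).
Isolate Y and clear denominators.

Y(s) = (-4*s^3 - 7*s^2 - 16*s - 26)/(s^4 + 3*s^3 + 12*s - 16)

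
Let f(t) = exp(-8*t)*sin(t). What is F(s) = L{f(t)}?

F(s) = 1/((s + 8)^2 + 1)

L{sin(t)} = 1/(s^2 + 1).
By the first shifting theorem, multiplying by e^(-8t) replaces s with s + 8.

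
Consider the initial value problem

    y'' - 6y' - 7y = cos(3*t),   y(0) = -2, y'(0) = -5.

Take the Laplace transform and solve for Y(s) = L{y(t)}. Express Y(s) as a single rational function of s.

Laplace-transform each side.
The derivative rules (L{y''} = s^2 Y - s·y(0) - y'(0) and L{y'} = sY - y(0), with y(0) = -2, y'(0) = -5) turn the left side into (s^2 - 6*s - 7)Y - (-2*s + 7).
The right side is L{cos(3*t)} = s/(s^2 + 9).
So (s^2 - 6*s - 7)Y = s/(s^2 + 9) + (-2*s + 7).
Isolate Y and clear denominators.

Y(s) = (-2*s^3 + 7*s^2 - 17*s + 63)/(s^4 - 6*s^3 + 2*s^2 - 54*s - 63)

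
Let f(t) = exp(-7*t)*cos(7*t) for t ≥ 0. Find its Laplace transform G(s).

L{cos(7t)} = s/(s^2 + 49).
By the first shifting theorem, multiplying by e^(-7t) replaces s with s + 7.

G(s) = (s + 7)/((s + 7)^2 + 49)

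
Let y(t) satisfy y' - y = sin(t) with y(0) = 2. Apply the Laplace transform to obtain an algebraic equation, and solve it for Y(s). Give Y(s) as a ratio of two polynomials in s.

Y(s) = (2*s^2 + 3)/(s^3 - s^2 + s - 1)

Apply the Laplace transform to the equation.
With L{y'} = sY - y(0) = sY - 2: the LHS transforms to (s - 1)Y - (2).
The right side is L{sin(t)} = 1/(s^2 + 1).
So (s - 1)Y = 1/(s^2 + 1) + (2).
Divide through and combine into a single rational function.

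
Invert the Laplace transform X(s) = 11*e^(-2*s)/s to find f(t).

The factor e^(-2s) signals a time shift by c = 2 (second shifting theorem).
L{11} = 11/s, so L^-1{11/s} = 11.
Hence the inverse is u(t - 2) times that function evaluated at t - 2.

f(t) = Heaviside(t - 2)*(11)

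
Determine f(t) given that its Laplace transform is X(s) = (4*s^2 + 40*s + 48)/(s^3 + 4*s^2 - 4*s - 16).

f(t) = 6*exp(2*t) + 2*exp(-2*t) - 4*exp(-4*t)

Factor the denominator: s^3 + 4*s^2 - 4*s - 16 = (s - 2)*(s + 2)*(s + 4).
Partial fraction decomposition gives [-4/(s + 4)] + [6/(s - 2)] + [2/(s + 2)].
Invert each term: -4/(s + 4) ↔ -4e^(-4t); 6/(s - 2) ↔ 6e^(2t); 2/(s + 2) ↔ 2e^(-2t).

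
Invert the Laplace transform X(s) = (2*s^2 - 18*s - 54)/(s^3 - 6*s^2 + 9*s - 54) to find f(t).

f(t) = -2*exp(6*t) + 2*sin(3*t) + 4*cos(3*t)

Factor the denominator: s^3 - 6*s^2 + 9*s - 54 = (s - 6)*(s^2 + 9).
Partial fraction decomposition gives [-2/(s - 6)] + [4*s/(s^2 + 9)] + [6/(s^2 + 9)].
Invert each term: -2/(s - 6) ↔ -2e^(6t); 4·s/(s^2 + 9) ↔ 4cos(3t); 2·3/(s^2 + 9) ↔ 2sin(3t).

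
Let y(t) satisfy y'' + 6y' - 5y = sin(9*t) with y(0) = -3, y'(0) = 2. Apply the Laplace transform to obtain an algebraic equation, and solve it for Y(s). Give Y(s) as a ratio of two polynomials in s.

Laplace-transform each side.
The derivative rules (L{y''} = s^2 Y - s·y(0) - y'(0) and L{y'} = sY - y(0), with y(0) = -3, y'(0) = 2) turn the left side into (s^2 + 6*s - 5)Y - (-3*s - 16).
The right side is L{sin(9*t)} = 9/(s^2 + 81).
So (s^2 + 6*s - 5)Y = 9/(s^2 + 81) + (-3*s - 16).
Divide through and combine into a single rational function.

Y(s) = (-3*s^3 - 16*s^2 - 243*s - 1287)/(s^4 + 6*s^3 + 76*s^2 + 486*s - 405)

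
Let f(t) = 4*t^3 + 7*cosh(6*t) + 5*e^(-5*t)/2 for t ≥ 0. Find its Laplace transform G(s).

G(s) = 7*s/(s^2 - 36) + 5/(2*(s + 5)) + 24/s^4

By linearity of the Laplace transform, transform each term separately.
(4)·[L{t^3} = 3!/s^4 = 6/s^4]; (5/2)·[L{e^(-5t)} = 1/(s + 5)]; (7)·[L{cosh(6t)} = s/(s^2 - 36)].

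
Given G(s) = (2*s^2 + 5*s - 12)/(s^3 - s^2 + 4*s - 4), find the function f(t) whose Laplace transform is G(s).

Factor the denominator: s^3 - s^2 + 4*s - 4 = (s - 1)*(s^2 + 4).
Partial fraction decomposition gives [-1/(s - 1)] + [3*s/(s^2 + 4)] + [8/(s^2 + 4)].
Invert each term: -1/(s - 1) ↔ -e^(t); 3·s/(s^2 + 4) ↔ 3cos(2t); 4·2/(s^2 + 4) ↔ 4sin(2t).

f(t) = -exp(t) + 4*sin(2*t) + 3*cos(2*t)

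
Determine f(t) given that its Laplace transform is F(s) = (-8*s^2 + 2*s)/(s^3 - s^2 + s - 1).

Factor the denominator: s^3 - s^2 + s - 1 = (s - 1)*(s^2 + 1).
Partial fraction decomposition gives [-3/(s - 1)] + [-5*s/(s^2 + 1)] + [-3/(s^2 + 1)].
Invert each term: -3/(s - 1) ↔ -3e^(t); -5·s/(s^2 + 1) ↔ -5cos(t); -3·1/(s^2 + 1) ↔ -3sin(t).

f(t) = -3*exp(t) - 3*sin(t) - 5*cos(t)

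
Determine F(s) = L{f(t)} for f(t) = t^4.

L{t^4} = 4!/s^5 = 24/s^5.

F(s) = 24/s^5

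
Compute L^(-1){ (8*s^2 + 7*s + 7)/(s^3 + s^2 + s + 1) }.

3*sin(t) + 4*cos(t) + 4*exp(-t)

Factor the denominator: s^3 + s^2 + s + 1 = (s + 1)*(s^2 + 1).
Partial fraction decomposition gives [4/(s + 1)] + [4*s/(s^2 + 1)] + [3/(s^2 + 1)].
Invert each term: 4/(s + 1) ↔ 4e^(-t); 4·s/(s^2 + 1) ↔ 4cos(t); 3·1/(s^2 + 1) ↔ 3sin(t).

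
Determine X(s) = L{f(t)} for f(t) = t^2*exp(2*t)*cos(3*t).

L{cos(3t)} = s/(s^2 + 9).
Multiplying by e^(2t) shifts s → s - 2, so L{exp(2*t)*cos(3*t)} = (s - 2)/((s - 2)^2 + 9).
Then apply L{t^2·g(t)} = (-1)^2 d^2/ds^2[G(s)] with G(s) = (s - 2)/((s - 2)^2 + 9):
differentiating 2 times and applying the sign gives 2*(s - 2)*(s^2 - 4*s - 23)/(s^2 - 4*s + 13)^3.

X(s) = 2*(s - 2)*(s^2 - 4*s - 23)/(s^2 - 4*s + 13)^3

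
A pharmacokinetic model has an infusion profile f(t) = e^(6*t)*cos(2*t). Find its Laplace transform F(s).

F(s) = (s - 6)/((s - 6)^2 + 4)

L{cos(2t)} = s/(s^2 + 4).
By the first shifting theorem, multiplying by e^(6t) replaces s with s - 6.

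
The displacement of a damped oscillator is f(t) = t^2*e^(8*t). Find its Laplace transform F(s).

F(s) = 2/(s - 8)^3

L{e^(8t)} = 1/(s - 8).
Then apply L{t^2·g(t)} = (-1)^2 d^2/ds^2[G(s)] with G(s) = 1/(s - 8):
differentiating 2 times and applying the sign gives 2/(s - 8)^3.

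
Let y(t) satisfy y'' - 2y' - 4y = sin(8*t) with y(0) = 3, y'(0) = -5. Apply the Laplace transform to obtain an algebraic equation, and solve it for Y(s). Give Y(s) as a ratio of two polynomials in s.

Transform both sides with L{·}.
Using L{y''} = s^2 Y - s·y(0) - y'(0) and L{y'} = sY - y(0), with y(0) = 3, y'(0) = -5, the left side becomes (s^2 - 2*s - 4)Y - (3*s - 11).
The right side is L{sin(8*t)} = 8/(s^2 + 64).
So (s^2 - 2*s - 4)Y = 8/(s^2 + 64) + (3*s - 11).
Isolate Y and clear denominators.

Y(s) = (3*s^3 - 11*s^2 + 192*s - 696)/(s^4 - 2*s^3 + 60*s^2 - 128*s - 256)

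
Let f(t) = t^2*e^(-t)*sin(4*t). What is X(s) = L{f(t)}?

L{sin(4t)} = 4/(s^2 + 16).
Multiplying by e^(-t) shifts s → s + 1, so L{e^(-t)*sin(4*t)} = 4/((s + 1)^2 + 16).
Then apply L{t^2·g(t)} = (-1)^2 d^2/ds^2[G(s)] with G(s) = 4/((s + 1)^2 + 16):
differentiating 2 times and applying the sign gives 8*(3*s^2 + 6*s - 13)/(s^2 + 2*s + 17)^3.

X(s) = 8*(3*s^2 + 6*s - 13)/(s^2 + 2*s + 17)^3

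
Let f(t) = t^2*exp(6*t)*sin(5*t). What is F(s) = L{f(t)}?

F(s) = 10*(3*s^2 - 36*s + 83)/(s^2 - 12*s + 61)^3

L{sin(5t)} = 5/(s^2 + 25).
Multiplying by e^(6t) shifts s → s - 6, so L{exp(6*t)*sin(5*t)} = 5/((s - 6)^2 + 25).
Then apply L{t^2·g(t)} = (-1)^2 d^2/ds^2[G(s)] with G(s) = 5/((s - 6)^2 + 25):
differentiating 2 times and applying the sign gives 10*(3*s^2 - 36*s + 83)/(s^2 - 12*s + 61)^3.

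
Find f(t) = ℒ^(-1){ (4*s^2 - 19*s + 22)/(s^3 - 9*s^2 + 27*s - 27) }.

f(t) = t^2*exp(3*t)/2 + 5*t*exp(3*t) + 4*exp(3*t)

Factor the denominator: s^3 - 9*s^2 + 27*s - 27 = (s - 3)^3.
Partial fraction decomposition gives [4/(s - 3)] + [5/(s - 3)^2] + [(s - 3)^(-3)].
Invert each term: 4/(s - 3) ↔ 4e^(3t); 5/(s - 3)^2 ↔ 5t·e^(3t); 1/(s - 3)^3 ↔ (1/2)t^2·e^(3t).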